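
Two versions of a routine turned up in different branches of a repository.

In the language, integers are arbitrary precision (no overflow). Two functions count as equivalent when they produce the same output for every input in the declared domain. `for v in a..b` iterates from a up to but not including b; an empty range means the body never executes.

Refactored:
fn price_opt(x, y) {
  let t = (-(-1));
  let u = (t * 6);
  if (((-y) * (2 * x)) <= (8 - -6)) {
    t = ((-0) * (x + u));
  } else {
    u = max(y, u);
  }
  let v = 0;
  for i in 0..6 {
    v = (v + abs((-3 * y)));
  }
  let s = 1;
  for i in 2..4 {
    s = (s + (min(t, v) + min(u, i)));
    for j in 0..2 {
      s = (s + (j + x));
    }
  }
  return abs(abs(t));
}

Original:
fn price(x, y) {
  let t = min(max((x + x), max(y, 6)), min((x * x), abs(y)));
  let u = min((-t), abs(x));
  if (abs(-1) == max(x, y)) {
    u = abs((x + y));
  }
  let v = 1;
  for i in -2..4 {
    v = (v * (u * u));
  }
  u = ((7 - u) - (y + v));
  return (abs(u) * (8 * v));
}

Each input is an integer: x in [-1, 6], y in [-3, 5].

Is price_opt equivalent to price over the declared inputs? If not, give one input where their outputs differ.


Take x=-1, y=-3.
price: t := 1 | u := -1 | (abs(-1) == max(x, y)): false | v := 1 | iter i=-2: | v := 1 | iter i=-1: | v := 1 | iter i=0: | v := 1 | iter i=1: | v := 1 | iter i=2: | v := 1 | iter i=3: | v := 1 | u := 10 | result 80
price_opt: t := 1 | u := 6 | (((-y) * (2 * x)) <= (8 - -6)): true | t := 0 | v := 0 | iter i=0: | v := 9 | iter i=1: | v := 18 | iter i=2: | v := 27 | iter i=3: | v := 36 | iter i=4: | v := 45 | iter i=5: | v := 54 | s := 1 | iter i=2: | s := 3 | iter j=0: | s := 2 | iter j=1: | s := 2 | iter i=3: | s := 5 | iter j=0: | s := 4 | iter j=1: | s := 4 | result 0
80 != 0, so the rewrite changes behavior.
verdict: not equivalent; witness: x=-1, y=-3


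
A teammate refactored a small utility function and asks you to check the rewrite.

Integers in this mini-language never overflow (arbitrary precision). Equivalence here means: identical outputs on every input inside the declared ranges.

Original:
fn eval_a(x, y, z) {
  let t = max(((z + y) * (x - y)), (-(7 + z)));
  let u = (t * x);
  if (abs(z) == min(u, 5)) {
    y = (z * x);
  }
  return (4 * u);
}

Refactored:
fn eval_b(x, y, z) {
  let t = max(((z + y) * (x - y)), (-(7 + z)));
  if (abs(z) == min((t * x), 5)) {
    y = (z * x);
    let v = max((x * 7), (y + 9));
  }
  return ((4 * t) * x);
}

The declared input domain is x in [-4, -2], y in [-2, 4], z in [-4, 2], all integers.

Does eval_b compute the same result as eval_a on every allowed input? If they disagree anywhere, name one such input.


Reading the diff, among the changes: arithmetic usage differs, local variable names differ, min/max/abs usage differs, constant usage differs.
Tracing x=-2, y=-1, z=-2: eval_a: t becomes 3; next u becomes -6; next (abs(z) == min(u, 5)) evaluates to false; next final value -24 | eval_b: t becomes 3; next (abs(z) == min((t * x), 5)) evaluates to false; next final value -24 — matching result -24.
An exhaustive pass over the 147 declared inputs shows identical outputs.
verdict: equivalent


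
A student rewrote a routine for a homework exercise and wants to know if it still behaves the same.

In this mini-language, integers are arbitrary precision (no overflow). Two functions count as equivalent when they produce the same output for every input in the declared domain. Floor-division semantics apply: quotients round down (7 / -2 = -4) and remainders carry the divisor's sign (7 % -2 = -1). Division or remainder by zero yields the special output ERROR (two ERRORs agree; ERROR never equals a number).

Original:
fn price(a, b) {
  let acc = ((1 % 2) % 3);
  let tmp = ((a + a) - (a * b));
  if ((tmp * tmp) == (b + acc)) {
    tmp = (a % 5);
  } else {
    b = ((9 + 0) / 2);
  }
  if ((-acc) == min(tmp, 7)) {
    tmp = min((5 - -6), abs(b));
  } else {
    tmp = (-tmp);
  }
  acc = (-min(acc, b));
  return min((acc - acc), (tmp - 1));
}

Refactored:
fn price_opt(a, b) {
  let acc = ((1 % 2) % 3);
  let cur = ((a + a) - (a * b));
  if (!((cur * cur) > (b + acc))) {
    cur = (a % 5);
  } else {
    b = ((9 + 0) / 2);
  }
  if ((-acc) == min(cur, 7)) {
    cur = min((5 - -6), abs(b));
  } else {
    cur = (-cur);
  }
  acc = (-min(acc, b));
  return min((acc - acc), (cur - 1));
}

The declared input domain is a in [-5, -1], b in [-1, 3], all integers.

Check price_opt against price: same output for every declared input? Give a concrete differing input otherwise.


These are not equivalent — on a=-4, b=2 the outputs split (-1 vs -2).
price: acc becomes 1; next tmp becomes 0; next ((tmp * tmp) == (b + acc)) evaluates to false; next b becomes 4; next ((-acc) == min(tmp, 7)) evaluates to false; next tmp becomes 0; next acc becomes -1; next final value -1
price_opt: acc becomes 1; next cur becomes 0; next (!((cur * cur) > (b + acc))) evaluates to true; next cur becomes 1; next ((-acc) == min(cur, 7)) evaluates to false; next cur becomes -1; next acc becomes -1; next final value -2
verdict: not equivalent; witness: a=-4, b=2


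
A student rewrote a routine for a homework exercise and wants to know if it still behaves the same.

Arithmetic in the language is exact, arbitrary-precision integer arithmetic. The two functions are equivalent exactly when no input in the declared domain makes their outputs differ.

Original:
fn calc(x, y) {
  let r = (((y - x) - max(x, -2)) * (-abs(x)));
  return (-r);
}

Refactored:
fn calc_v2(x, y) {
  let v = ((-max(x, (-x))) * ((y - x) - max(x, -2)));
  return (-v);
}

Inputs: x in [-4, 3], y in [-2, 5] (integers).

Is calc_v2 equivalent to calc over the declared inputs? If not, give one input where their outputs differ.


Reading the diff, among the changes: local variable names differ, and min/max/abs usage differs.
One worked example (x=-1, y=5) — calc: r = -7; return 7; calc_v2: v = -7; return 7; agreement on 7.
Sweeping the whole domain (64 inputs) finds no disagreement.
verdict: equivalent


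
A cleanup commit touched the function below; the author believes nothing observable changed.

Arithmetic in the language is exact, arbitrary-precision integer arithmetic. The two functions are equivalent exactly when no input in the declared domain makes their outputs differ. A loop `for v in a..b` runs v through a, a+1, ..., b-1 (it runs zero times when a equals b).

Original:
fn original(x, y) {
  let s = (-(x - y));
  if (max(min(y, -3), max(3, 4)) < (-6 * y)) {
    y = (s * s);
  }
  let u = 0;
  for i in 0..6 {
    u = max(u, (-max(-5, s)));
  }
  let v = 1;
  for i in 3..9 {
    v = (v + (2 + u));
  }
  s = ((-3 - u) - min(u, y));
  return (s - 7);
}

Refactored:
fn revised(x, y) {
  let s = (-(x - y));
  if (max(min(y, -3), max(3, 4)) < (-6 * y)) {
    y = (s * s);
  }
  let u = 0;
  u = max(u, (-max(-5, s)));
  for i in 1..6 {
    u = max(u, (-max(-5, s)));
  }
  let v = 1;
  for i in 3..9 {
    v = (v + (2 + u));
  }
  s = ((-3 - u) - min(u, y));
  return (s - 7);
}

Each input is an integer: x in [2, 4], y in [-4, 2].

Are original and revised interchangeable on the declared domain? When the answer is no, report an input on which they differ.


Reading the diff, among the changes: min/max/abs usage differs, plus statement counts differ, plus constant usage differs, plus loop structure differs.
Spot check at x=2, y=1 — original: s = -1; (max(min(y, -3), max(3, 4)) < (-6 * y)) -> false; u = 0; [i=0]; u = 1; [i=1]; u = 1; [i=2]; u = 1; [i=3]; u = 1; [i=4]; u = 1; [i=5]; u = 1; v = 1; [i=3]; v = 4; [i=4]; v = 7; [i=5]; v = 10; [i=6]; v = 13; [i=7]; v = 16; [i=8]; v = 19; s = -5; return -12. revised: s = -1; (max(min(y, -3), max(3, 4)) < (-6 * y)) -> false; u = 0; u = 1; [i=1]; u = 1; [i=2]; u = 1; [i=3]; u = 1; [i=4]; u = 1; [i=5]; u = 1; v = 1; [i=3]; v = 4; [i=4]; v = 7; [i=5]; v = 10; [i=6]; v = 13; [i=7]; v = 16; [i=8]; v = 19; s = -5; return -12. Both give -12.
An exhaustive pass over the 21 declared inputs shows identical outputs.
verdict: equivalent


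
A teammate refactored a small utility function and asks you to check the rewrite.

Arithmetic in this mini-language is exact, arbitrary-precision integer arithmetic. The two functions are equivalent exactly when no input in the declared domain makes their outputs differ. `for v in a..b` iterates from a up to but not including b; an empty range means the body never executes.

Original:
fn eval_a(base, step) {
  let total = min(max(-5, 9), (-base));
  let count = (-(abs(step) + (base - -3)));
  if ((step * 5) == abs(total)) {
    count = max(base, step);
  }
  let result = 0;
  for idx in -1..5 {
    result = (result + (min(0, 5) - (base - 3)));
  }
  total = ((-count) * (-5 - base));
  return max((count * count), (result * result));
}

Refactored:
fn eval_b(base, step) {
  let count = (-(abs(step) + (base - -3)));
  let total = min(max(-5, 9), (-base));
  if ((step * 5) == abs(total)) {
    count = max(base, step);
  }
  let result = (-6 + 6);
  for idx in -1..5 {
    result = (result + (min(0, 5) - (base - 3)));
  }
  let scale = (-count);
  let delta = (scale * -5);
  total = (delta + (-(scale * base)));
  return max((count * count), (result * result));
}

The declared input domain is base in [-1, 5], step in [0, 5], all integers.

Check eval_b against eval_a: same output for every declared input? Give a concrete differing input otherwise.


Equivalent — the differences include arithmetic usage differs; and local variable names differ; and statement counts differ; and constant usage differs, yet no declared input distinguishes the two.
Spot check at base=3, step=0 — eval_a: total := -3 | count := -6 | ((step * 5) == abs(total)): false | result := 0 | iter idx=-1: | result := 0 | iter idx=0: | result := 0 | iter idx=1: | result := 0 | iter idx=2: | result := 0 | iter idx=3: | result := 0 | iter idx=4: | result := 0 | total := -48 | result 36. eval_b: count := -6 | total := -3 | ((step * 5) == abs(total)): false | result := 0 | iter idx=-1: | result := 0 | iter idx=0: | result := 0 | iter idx=1: | result := 0 | iter idx=2: | result := 0 | iter idx=3: | result := 0 | iter idx=4: | result := 0 | scale := 6 | delta := -30 | total := -48 | result 36. Both give 36.
Across all 42 domain points the two functions coincide.
verdict: equivalent


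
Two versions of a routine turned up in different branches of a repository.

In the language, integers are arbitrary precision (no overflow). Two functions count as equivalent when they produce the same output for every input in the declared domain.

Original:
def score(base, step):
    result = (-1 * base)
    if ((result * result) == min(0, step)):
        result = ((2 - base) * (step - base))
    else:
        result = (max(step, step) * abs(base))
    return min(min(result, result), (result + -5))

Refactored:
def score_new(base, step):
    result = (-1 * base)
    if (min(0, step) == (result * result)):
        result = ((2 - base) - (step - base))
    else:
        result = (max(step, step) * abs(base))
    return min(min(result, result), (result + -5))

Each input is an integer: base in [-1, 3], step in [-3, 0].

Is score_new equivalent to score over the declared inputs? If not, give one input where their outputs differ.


There is a counterexample at base=0, step=0: -5 on one side, -3 on the other.
score: result=0, then ((result * result) == min(0, step)) is true, then result=0, then returns -5
score_new: result=0, then (min(0, step) == (result * result)) is true, then result=2, then returns -3
verdict: not equivalent; witness: base=0, step=0


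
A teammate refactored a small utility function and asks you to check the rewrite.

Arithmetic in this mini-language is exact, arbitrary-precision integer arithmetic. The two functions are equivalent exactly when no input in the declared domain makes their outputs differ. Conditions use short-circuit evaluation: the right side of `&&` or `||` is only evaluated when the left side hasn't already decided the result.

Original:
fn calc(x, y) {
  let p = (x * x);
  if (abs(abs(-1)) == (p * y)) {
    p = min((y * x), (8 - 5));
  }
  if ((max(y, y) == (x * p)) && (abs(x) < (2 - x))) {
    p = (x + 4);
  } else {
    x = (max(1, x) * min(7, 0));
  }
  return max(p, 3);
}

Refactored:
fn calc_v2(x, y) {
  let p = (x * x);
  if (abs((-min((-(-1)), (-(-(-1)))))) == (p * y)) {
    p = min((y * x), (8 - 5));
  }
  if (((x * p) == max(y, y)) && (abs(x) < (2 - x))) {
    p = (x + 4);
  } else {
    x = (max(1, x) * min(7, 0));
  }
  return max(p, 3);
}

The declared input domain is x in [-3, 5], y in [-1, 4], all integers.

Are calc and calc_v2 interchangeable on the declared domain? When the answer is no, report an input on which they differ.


Reading the diff, among the changes: min/max/abs usage differs; constant usage differs.
One worked example (x=1, y=-1) — calc: p=1, then (abs(abs(-1)) == (p * y)) is false, then ((max(y, y) == (x * p)) && (abs(x) < (2 - x))) is false, then x=0, then returns 3; calc_v2: p=1, then (abs((-min((-(-1)), (-(-(-1)))))) == (p * y)) is false, then (((x * p) == max(y, y)) && (abs(x) < (2 - x))) is false, then x=0, then returns 3; agreement on 3.
Sweeping the whole domain (54 inputs) finds no disagreement.
verdict: equivalent


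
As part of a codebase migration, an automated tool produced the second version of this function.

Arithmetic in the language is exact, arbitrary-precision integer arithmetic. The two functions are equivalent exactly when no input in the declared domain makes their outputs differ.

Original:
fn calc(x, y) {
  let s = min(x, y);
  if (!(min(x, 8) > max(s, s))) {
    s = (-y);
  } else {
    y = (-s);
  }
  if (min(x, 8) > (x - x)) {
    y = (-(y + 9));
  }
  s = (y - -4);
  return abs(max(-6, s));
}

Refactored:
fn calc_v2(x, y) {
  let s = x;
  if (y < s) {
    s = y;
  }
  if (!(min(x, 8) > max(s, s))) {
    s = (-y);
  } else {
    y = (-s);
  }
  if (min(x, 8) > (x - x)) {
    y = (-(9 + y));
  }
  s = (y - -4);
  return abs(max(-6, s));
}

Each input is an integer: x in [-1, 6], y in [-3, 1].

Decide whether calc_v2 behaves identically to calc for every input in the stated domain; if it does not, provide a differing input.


Behavior is preserved: although branching structure differs, comparison usage differs, statement counts differ, min/max/abs usage differs, the outputs never diverge.
Spot check at x=6, y=-1 — calc: s=-1, then (!(min(x, 8) > max(s, s))) is false, then y=1, then (min(x, 8) > (x - x)) is true, then y=-10, then s=-6, then returns 6. calc_v2: s=6, then (y < s) is true, then s=-1, then (!(min(x, 8) > max(s, s))) is false, then y=1, then (min(x, 8) > (x - x)) is true, then y=-10, then s=-6, then returns 6. Both give 6.
An exhaustive pass over the 40 declared inputs shows identical outputs.
verdict: equivalent


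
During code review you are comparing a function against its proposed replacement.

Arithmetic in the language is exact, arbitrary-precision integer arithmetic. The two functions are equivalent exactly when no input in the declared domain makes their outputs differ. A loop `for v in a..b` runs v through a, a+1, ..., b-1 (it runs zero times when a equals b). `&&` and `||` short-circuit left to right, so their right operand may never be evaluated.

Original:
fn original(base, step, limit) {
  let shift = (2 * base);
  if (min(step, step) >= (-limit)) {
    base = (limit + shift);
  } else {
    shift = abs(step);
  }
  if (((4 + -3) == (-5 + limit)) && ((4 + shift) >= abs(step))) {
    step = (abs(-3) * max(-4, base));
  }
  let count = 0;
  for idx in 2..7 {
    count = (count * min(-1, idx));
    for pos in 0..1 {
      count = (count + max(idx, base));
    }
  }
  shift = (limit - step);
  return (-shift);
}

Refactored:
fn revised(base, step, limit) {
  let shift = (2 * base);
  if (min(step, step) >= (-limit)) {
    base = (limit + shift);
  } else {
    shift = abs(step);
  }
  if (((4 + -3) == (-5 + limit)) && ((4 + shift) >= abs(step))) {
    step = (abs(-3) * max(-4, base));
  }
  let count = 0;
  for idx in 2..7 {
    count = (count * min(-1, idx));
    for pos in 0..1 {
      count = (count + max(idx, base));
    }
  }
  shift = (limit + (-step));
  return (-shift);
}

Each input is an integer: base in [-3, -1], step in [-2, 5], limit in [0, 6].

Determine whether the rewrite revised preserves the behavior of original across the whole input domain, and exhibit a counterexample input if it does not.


Equivalent — the differences include arithmetic usage differs, yet no declared input distinguishes the two.
Tracing base=-3, step=-2, limit=1: original: shift=-6, then (min(step, step) >= (-limit)) is false, then shift=2, then (((4 + -3) == (-5 + limit)) && ((4 + shift) >= abs(step))) is false, then count=0, then (idx=2), then count=0, then (pos=0), then count=2, then (idx=3), then count=-2, then (pos=0), then count=1, then (idx=4), then count=-1, then (pos=0), then count=3, then (idx=5), then count=-3, then (pos=0), then count=2, then (idx=6), then count=-2, then (pos=0), then count=4, then shift=3, then returns -3 | revised: shift=-6, then (min(step, step) >= (-limit)) is false, then shift=2, then (((4 + -3) == (-5 + limit)) && ((4 + shift) >= abs(step))) is false, then count=0, then (idx=2), then count=0, then (pos=0), then count=2, then (idx=3), then count=-2, then (pos=0), then count=1, then (idx=4), then count=-1, then (pos=0), then count=3, then (idx=5), then count=-3, then (pos=0), then count=2, then (idx=6), then count=-2, then (pos=0), then count=4, then shift=3, then returns -3 — matching result -3.
Checked all 168 inputs in the declared domain: the outputs agree on every one.
verdict: equivalent


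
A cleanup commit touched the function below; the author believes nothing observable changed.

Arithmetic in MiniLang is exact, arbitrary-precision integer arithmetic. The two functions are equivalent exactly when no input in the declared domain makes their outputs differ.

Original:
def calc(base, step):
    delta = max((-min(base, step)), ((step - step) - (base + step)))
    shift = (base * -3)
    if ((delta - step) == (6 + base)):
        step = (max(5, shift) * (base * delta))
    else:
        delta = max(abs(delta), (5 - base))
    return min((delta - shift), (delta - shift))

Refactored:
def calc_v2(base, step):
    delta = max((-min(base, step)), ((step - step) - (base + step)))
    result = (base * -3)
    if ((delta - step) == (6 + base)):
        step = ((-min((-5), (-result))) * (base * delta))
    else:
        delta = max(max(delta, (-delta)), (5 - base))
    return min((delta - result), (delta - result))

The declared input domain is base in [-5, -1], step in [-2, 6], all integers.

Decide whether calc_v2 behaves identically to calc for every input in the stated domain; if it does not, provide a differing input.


Reading the diff, among the changes: min/max/abs usage differs; also local variable names differ.
One worked example (base=-1, step=-2) — calc: delta becomes 3; next shift becomes 3; next ((delta - step) == (6 + base)) evaluates to true; next step becomes -15; next final value 0; calc_v2: delta becomes 3; next result becomes 3; next ((delta - step) == (6 + base)) evaluates to true; next step becomes -15; next final value 0; agreement on 0.
Across all 45 domain points the two functions coincide.
verdict: equivalent


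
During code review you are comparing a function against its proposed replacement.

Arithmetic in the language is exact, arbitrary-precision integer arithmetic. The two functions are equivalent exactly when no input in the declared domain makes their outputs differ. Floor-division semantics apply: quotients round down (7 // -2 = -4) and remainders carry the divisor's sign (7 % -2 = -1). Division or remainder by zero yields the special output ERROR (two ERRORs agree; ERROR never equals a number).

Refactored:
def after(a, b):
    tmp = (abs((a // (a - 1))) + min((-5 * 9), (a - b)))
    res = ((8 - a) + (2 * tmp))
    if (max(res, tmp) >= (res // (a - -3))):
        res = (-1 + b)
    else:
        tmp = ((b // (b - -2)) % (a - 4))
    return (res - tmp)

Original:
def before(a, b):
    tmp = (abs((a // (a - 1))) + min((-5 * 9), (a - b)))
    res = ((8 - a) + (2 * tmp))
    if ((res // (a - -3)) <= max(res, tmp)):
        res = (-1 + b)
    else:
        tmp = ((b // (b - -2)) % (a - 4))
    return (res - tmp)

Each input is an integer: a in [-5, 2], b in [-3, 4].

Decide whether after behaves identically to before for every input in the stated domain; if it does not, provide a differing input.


Changes here: comparison usage differs; the full 64-point sweep finds no disagreement.
verdict: equivalent


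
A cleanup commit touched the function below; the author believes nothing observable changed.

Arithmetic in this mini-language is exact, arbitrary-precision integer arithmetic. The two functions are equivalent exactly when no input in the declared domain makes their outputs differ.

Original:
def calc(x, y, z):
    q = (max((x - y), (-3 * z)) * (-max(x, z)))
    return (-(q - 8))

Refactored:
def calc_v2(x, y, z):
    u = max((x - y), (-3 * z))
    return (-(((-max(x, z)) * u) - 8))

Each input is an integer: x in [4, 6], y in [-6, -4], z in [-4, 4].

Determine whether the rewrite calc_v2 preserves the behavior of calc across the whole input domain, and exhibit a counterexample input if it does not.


The two are interchangeable: local variable names differ, and every declared input agrees.
One worked example (x=6, y=-6, z=1) — calc: q = -72; return 80; calc_v2: u = 12; return 80; agreement on 80.
Across all 81 domain points the two functions coincide.
verdict: equivalent


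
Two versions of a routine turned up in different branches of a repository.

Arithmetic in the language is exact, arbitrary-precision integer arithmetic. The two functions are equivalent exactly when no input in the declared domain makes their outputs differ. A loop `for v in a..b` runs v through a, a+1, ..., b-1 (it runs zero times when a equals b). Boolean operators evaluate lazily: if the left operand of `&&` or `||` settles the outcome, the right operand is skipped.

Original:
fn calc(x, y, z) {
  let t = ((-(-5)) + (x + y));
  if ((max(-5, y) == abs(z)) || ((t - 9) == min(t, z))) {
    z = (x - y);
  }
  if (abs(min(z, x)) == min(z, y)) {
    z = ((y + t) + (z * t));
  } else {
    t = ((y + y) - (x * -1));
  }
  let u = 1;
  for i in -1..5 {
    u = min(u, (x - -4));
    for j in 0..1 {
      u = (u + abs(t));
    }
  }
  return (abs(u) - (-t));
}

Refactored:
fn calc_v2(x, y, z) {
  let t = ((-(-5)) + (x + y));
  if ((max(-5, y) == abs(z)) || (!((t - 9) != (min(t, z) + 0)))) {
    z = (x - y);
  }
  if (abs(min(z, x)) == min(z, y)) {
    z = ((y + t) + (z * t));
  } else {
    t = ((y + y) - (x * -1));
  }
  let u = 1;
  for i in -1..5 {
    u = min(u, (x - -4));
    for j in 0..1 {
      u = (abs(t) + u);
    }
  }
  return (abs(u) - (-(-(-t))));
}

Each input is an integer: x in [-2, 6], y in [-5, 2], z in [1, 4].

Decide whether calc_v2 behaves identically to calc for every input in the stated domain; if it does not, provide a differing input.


Although constant usage differs, and boolean connective usage differs, and arithmetic usage differs, and comparison usage differs, 288/288 inputs agree.
verdict: equivalent


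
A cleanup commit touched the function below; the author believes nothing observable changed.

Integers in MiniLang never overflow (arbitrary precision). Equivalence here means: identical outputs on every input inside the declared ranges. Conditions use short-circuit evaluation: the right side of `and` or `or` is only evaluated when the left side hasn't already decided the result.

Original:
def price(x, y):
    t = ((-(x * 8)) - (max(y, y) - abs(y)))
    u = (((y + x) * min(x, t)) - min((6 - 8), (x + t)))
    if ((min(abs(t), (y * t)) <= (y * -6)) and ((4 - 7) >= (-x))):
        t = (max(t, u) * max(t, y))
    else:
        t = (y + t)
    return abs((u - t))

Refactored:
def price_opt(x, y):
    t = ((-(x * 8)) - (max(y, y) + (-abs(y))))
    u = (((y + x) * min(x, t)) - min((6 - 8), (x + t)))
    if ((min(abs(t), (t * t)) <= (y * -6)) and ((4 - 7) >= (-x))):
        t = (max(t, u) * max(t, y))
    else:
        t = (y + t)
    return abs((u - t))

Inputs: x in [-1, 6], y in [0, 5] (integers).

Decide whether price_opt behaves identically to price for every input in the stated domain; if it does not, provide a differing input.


Take x=3, y=0.
price: t=-24, then u=-51, then ((min(abs(t), (y * t)) <= (y * -6)) and ((4 - 7) >= (-x))) is true, then t=0, then returns 51
price_opt: t=-24, then u=-51, then ((min(abs(t), (t * t)) <= (y * -6)) and ((4 - 7) >= (-x))) is false, then t=-24, then returns 27
51 against 27: the behavior changed.
verdict: not equivalent; witness: x=3, y=0


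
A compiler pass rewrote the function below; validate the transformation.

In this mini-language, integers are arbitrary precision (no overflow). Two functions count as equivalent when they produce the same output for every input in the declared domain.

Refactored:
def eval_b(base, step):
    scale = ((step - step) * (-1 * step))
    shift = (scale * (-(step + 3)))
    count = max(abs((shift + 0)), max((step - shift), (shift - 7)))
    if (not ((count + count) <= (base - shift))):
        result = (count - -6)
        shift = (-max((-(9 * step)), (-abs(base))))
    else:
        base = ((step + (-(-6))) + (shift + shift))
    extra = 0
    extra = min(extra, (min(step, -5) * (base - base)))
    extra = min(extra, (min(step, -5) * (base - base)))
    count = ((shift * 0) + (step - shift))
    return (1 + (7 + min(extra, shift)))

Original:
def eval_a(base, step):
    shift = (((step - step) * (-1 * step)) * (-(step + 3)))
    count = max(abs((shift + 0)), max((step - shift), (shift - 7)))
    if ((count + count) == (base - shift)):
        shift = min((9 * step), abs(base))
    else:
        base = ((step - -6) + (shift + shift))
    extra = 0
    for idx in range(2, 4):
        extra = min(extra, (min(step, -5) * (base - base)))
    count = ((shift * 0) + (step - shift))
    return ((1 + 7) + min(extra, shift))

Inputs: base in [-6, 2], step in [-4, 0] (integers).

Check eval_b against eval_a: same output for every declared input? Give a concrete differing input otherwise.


Evaluate both at base=-6, step=-4.
eval_a: shift = 0; count = 0; ((count + count) == (base - shift)) -> false; base = 2; extra = 0; [idx=2]; extra = 0; [idx=3]; extra = 0; count = -4; return 8
eval_b: scale = 0; shift = 0; count = 0; (not ((count + count) <= (base - shift))) -> true; result = 6; shift = -36; extra = 0; extra = 0; extra = 0; count = 32; return -28
8 against -28: the behavior changed.
verdict: not equivalent; witness: base=-6, step=-4


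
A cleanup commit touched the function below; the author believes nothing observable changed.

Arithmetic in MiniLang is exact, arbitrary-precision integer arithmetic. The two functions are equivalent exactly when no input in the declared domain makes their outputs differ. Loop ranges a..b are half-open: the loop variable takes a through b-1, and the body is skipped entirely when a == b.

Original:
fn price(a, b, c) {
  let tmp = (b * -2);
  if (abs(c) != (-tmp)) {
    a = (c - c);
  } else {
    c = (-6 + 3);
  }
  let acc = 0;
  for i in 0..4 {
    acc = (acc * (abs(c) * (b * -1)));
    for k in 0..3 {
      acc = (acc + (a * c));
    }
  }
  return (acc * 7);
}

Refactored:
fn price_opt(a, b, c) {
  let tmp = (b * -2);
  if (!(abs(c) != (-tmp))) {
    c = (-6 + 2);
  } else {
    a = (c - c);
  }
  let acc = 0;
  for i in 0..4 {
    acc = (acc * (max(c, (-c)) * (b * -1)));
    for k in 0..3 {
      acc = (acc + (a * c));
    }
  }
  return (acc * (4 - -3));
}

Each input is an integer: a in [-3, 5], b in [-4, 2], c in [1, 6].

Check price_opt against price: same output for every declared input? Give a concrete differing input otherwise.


These are not equivalent — on a=-3, b=1, c=2 the outputs split (-3780 vs -12852).
price: tmp=-2, then (abs(c) != (-tmp)) is false, then c=-3, then acc=0, then (i=0), then acc=0, then (k=0), then acc=9, then (k=1), then acc=18, then (k=2), then acc=27, then (i=1), then acc=-81, then (k=0), then acc=-72, then (k=1), then acc=-63, then (k=2), then acc=-54, then (i=2), then acc=162, then (k=0), then acc=171, then (k=1), then acc=180, then (k=2), then acc=189, then (i=3), then acc=-567, then (k=0), then acc=-558, then (k=1), then acc=-549, then (k=2), then acc=-540, then returns -3780
price_opt: tmp=-2, then (!(abs(c) != (-tmp))) is true, then c=-4, then acc=0, then (i=0), then acc=0, then (k=0), then acc=12, then (k=1), then acc=24, then (k=2), then acc=36, then (i=1), then acc=-144, then (k=0), then acc=-132, then (k=1), then acc=-120, then (k=2), then acc=-108, then (i=2), then acc=432, then (k=0), then acc=444, then (k=1), then acc=456, then (k=2), then acc=468, then (i=3), then acc=-1872, then (k=0), then acc=-1860, then (k=1), then acc=-1848, then (k=2), then acc=-1836, then returns -12852
verdict: not equivalent; witness: a=-3, b=1, c=2


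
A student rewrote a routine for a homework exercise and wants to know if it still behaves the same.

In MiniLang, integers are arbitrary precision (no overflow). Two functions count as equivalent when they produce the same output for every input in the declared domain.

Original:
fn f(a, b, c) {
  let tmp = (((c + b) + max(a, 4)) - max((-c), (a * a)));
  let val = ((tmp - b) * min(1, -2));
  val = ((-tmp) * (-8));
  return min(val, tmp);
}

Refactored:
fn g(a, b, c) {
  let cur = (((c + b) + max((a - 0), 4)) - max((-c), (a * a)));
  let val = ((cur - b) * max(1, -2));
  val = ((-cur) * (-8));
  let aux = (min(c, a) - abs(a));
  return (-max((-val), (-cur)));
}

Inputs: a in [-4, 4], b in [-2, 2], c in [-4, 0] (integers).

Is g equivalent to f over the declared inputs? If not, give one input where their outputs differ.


The one real change (`min(1, -2)` became `max(1, -2)`) has no effect anywhere in the declared ranges.
As a probe, take a=-4, b=2, c=-2: f runs tmp becomes -12; next val becomes 28; next val becomes -96; next final value -96; g runs cur becomes -12; next val becomes -14; next val becomes -96; next aux becomes -8; next final value -96; both end at -96.
Checked all 225 inputs in the declared domain: the outputs agree on every one.
verdict: equivalent


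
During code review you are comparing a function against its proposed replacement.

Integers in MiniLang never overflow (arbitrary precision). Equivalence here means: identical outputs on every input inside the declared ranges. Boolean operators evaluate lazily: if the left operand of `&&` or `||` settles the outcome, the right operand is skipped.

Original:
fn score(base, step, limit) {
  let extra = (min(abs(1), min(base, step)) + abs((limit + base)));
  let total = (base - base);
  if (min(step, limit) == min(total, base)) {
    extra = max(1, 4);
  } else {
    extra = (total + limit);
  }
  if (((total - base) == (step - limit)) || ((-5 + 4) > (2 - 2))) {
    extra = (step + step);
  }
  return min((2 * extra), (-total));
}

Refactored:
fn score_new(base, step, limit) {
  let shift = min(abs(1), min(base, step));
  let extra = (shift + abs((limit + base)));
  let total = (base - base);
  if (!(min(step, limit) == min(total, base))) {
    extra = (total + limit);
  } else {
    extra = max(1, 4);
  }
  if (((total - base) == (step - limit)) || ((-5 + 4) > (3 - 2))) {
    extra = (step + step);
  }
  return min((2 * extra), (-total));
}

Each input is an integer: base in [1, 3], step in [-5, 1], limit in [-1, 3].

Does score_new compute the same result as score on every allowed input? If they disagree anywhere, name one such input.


Equivalent. The suspicious edit (`2` became `3`) never changes the result for any input inside the declared domain.
Every one of the 105 inputs gives matching results.
As a probe, take base=3, step=1, limit=2: score runs extra=6, then total=0, then (min(step, limit) == min(total, base)) is false, then extra=2, then (((total - base) == (step - limit)) || ((-5 + 4) > (2 - 2))) is false, then returns 0; score_new runs shift=1, then extra=6, then total=0, then (!(min(step, limit) == min(total, base))) is true, then extra=2, then (((total - base) == (step - limit)) || ((-5 + 4) > (3 - 2))) is false, then returns 0; both end at 0.
verdict: equivalent


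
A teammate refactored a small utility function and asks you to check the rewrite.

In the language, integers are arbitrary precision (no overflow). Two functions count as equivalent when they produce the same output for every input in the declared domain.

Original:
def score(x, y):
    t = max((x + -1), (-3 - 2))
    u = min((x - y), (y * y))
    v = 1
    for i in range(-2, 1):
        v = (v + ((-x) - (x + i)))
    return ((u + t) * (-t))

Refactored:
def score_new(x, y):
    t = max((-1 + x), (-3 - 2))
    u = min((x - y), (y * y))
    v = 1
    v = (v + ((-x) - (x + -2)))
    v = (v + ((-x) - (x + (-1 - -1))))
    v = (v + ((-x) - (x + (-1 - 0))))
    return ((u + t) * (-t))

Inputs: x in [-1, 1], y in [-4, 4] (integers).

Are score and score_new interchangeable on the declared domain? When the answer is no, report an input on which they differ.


This is a faithful refactor — local variable names differ, statement counts differ, arithmetic usage differs, constant usage differs, loop structure differs, but the computed results match everywhere.
As a probe, take x=0, y=-4: score runs t = -1; u = 4; v = 1; [i=-2]; v = 3; [i=-1]; v = 4; [i=0]; v = 4; return 3; score_new runs t = -1; u = 4; v = 1; v = 3; v = 3; v = 4; return 3; both end at 3.
Every one of the 27 inputs gives matching results.
verdict: equivalent


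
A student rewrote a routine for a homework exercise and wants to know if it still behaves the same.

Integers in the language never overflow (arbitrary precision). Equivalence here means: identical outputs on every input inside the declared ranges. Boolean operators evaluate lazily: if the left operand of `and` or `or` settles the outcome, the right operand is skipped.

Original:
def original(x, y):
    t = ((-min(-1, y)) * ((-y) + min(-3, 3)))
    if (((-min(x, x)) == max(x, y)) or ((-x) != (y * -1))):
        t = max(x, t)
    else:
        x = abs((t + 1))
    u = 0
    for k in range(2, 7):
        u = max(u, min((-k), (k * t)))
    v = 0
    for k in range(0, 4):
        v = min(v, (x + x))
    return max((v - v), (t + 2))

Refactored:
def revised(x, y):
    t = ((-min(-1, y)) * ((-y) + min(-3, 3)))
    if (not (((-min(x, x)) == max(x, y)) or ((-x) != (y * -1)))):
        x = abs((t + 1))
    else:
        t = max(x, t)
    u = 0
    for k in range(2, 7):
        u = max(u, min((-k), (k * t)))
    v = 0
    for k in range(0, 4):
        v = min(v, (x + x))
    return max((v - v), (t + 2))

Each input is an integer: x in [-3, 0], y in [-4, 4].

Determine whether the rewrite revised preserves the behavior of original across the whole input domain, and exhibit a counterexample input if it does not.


This is a faithful refactor — boolean connective usage differs, but the computed results match everywhere.
One worked example (x=-2, y=-4) — original: t=4, then (((-min(x, x)) == max(x, y)) or ((-x) != (y * -1))) is true, then t=4, then u=0, then (k=2), then u=0, then (k=3), then u=0, then (k=4), then u=0, then (k=5), then u=0, then (k=6), then u=0, then v=0, then (k=0), then v=-4, then (k=1), then v=-4, then (k=2), then v=-4, then (k=3), then v=-4, then returns 6; revised: t=4, then (not (((-min(x, x)) == max(x, y)) or ((-x) != (y * -1)))) is false, then t=4, then u=0, then (k=2), then u=0, then (k=3), then u=0, then (k=4), then u=0, then (k=5), then u=0, then (k=6), then u=0, then v=0, then (k=0), then v=-4, then (k=1), then v=-4, then (k=2), then v=-4, then (k=3), then v=-4, then returns 6; agreement on 6.
An exhaustive pass over the 36 declared inputs shows identical outputs.
verdict: equivalent


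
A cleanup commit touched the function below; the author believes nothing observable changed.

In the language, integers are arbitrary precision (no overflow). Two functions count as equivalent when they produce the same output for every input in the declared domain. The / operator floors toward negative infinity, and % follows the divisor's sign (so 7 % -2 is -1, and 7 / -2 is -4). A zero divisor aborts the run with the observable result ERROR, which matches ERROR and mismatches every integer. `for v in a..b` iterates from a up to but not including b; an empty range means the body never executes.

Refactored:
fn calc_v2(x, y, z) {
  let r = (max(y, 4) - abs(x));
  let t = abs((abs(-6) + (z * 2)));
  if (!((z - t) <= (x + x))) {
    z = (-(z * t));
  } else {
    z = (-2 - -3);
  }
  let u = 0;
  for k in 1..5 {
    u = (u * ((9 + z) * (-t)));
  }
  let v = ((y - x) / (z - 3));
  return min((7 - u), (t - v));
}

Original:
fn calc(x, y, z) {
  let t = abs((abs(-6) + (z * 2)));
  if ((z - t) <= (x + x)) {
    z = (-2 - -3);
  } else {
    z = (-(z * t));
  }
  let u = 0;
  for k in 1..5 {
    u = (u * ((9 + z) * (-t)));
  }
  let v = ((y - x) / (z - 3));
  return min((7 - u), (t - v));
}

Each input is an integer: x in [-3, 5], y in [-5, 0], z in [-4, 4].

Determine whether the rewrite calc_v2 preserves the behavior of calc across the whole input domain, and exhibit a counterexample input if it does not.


Reading the diff, among the changes: min/max/abs usage differs; also local variable names differ; also constant usage differs; also statement counts differ; also boolean connective usage differs; also arithmetic usage differs.
Spot check at x=-2, y=-1, z=0 — calc: t becomes 6; next ((z - t) <= (x + x)) evaluates to true; next z becomes 1; next u becomes 0; next at k=1:; next u becomes 0; next at k=2:; next u becomes 0; next at k=3:; next u becomes 0; next at k=4:; next u becomes 0; next v becomes -1; next final value 7. calc_v2: r becomes 2; next t becomes 6; next (!((z - t) <= (x + x))) evaluates to false; next z becomes 1; next u becomes 0; next at k=1:; next u becomes 0; next at k=2:; next u becomes 0; next at k=3:; next u becomes 0; next at k=4:; next u becomes 0; next v becomes -1; next final value 7. Both give 7.
Checked all 486 inputs in the declared domain: the outputs agree on every one.
verdict: equivalent


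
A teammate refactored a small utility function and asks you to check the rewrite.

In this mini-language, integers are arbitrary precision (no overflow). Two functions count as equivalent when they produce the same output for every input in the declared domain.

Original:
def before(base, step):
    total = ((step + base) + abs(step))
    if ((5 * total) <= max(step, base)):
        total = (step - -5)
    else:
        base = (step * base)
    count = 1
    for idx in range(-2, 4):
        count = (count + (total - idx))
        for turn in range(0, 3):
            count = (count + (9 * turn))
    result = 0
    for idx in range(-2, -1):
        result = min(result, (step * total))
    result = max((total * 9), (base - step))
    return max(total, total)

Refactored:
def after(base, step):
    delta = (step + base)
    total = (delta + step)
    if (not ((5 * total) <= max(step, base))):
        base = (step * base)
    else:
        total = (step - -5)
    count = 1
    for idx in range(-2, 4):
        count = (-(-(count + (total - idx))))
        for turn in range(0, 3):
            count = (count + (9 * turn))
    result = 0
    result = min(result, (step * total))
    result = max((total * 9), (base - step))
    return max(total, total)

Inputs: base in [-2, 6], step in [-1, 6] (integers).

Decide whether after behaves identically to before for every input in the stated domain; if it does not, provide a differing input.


Evaluate both at base=1, step=-1.
before: total := 1 | ((5 * total) <= max(step, base)): false | base := -1 | count := 1 | iter idx=-2: | count := 4 | iter turn=0: | count := 4 | iter turn=1: | count := 13 | iter turn=2: | count := 31 | iter idx=-1: | count := 33 | iter turn=0: | count := 33 | iter turn=1: | count := 42 | iter turn=2: | count := 60 | iter idx=0: | count := 61 | iter turn=0: | count := 61 | iter turn=1: | count := 70 | iter turn=2: | count := 88 | iter idx=1: | count := 88 | iter turn=0: | count := 88 | iter turn=1: | count := 97 | iter turn=2: | count := 115 | iter idx=2: | count := 114 | iter turn=0: | count := 114 | iter turn=1: | count := 123 | iter turn=2: | count := 141 | iter idx=3: | count := 139 | iter turn=0: | count := 139 | iter turn=1: | count := 148 | iter turn=2: | count := 166 | result := 0 | iter idx=-2: | result := -1 | result := 9 | result 1
after: delta := 0 | total := -1 | (not ((5 * total) <= max(step, base))): false | total := 4 | count := 1 | iter idx=-2: | count := 7 | iter turn=0: | count := 7 | iter turn=1: | count := 16 | iter turn=2: | count := 34 | iter idx=-1: | count := 39 | iter turn=0: | count := 39 | iter turn=1: | count := 48 | iter turn=2: | count := 66 | iter idx=0: | count := 70 | iter turn=0: | count := 70 | iter turn=1: | count := 79 | iter turn=2: | count := 97 | iter idx=1: | count := 100 | iter turn=0: | count := 100 | iter turn=1: | count := 109 | iter turn=2: | count := 127 | iter idx=2: | count := 129 | iter turn=0: | count := 129 | iter turn=1: | count := 138 | iter turn=2: | count := 156 | iter idx=3: | count := 157 | iter turn=0: | count := 157 | iter turn=1: | count := 166 | iter turn=2: | count := 184 | result := 0 | result := -4 | result := 36 | result 4
1 != 4, so the rewrite changes behavior.
verdict: not equivalent; witness: base=1, step=-1
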